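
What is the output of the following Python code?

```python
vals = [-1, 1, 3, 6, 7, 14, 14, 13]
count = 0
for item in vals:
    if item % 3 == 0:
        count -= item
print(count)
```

-9

item=-1: not %3==0
item=1: not %3==0
item=3: %3==0, count = 0-3 = -3
item=6: %3==0, count = (-3)-6 = -9
item=7: not %3==0
item=14: not %3==0
item=14: not %3==0
item=13: not %3==0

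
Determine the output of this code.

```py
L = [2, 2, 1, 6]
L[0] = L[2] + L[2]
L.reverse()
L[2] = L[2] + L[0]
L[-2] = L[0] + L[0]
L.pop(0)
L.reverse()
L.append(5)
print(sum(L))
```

L[0] = L[2]+L[2] = 1+1 = 2 → [2, 2, 1, 6]
reverse → [6, 1, 2, 2]
L[2] = L[2]+L[0] = 2+6 = 8 → [6, 1, 8, 2]
L[-2] = L[0]+L[0] = 6+6 = 12 → [6, 1, 12, 2]
pop(0) removes 6 → [1, 12, 2]
reverse → [2, 12, 1]
append 5 → [2, 12, 1, 5]
sum = 20

20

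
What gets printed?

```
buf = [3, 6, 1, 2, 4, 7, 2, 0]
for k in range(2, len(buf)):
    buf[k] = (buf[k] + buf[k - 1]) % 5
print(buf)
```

k=2: buf[2] = (1+6)%5 = 2 → [3, 6, 2, 2, 4, 7, 2, 0]
k=3: buf[3] = (2+2)%5 = 4 → [3, 6, 2, 4, 4, 7, 2, 0]
k=4: buf[4] = (4+4)%5 = 3 → [3, 6, 2, 4, 3, 7, 2, 0]
k=5: buf[5] = (7+3)%5 = 0 → [3, 6, 2, 4, 3, 0, 2, 0]
k=6: buf[6] = (2+0)%5 = 2 → [3, 6, 2, 4, 3, 0, 2, 0]
k=7: buf[7] = (0+2)%5 = 2 → [3, 6, 2, 4, 3, 0, 2, 2]

[3, 6, 2, 4, 3, 0, 2, 2]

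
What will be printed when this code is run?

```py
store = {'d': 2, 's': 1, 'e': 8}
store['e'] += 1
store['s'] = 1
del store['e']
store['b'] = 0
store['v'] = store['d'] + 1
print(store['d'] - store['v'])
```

-1

store['e'] = 8+1 = 9 → {'d': 2, 's': 1, 'e': 9}
store['s'] = 1 → {'d': 2, 's': 1, 'e': 9}
del 'e' → {'d': 2, 's': 1}
store['b'] = 0 → {'d': 2, 's': 1, 'b': 0}
store['v'] = store['d']+1 = 3 → {'d': 2, 's': 1, 'b': 0, 'v': 3}
store['d']-store['v'] = 2-3 = -1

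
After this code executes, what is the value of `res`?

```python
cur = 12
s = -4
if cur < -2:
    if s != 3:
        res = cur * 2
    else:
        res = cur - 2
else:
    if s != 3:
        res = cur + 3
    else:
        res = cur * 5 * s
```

cur=12, s=-4
cur < -2 is False; s != 3 is True
→ res = cur + 3 = 15

15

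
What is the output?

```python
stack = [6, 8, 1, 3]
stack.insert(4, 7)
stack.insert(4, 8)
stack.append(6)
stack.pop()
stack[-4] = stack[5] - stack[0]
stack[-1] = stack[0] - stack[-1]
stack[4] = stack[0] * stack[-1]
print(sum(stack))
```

insert 7 at 4 → [6, 8, 1, 3, 7]
insert 8 at 4 → [6, 8, 1, 3, 8, 7]
append 6 → [6, 8, 1, 3, 8, 7, 6]
pop() removes 6 → [6, 8, 1, 3, 8, 7]
stack[-4] = stack[5]-stack[0] = 7-6 = 1 → [6, 8, 1, 3, 8, 7]
stack[-1] = stack[0]-stack[-1] = 6-7 = -1 → [6, 8, 1, 3, 8, -1]
stack[4] = stack[0]*stack[-1] = 6*(-1) = -6 → [6, 8, 1, 3, -6, -1]
sum = 11

11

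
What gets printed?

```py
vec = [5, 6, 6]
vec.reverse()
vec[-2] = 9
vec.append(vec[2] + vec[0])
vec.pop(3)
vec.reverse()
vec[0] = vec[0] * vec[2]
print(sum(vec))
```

45

reverse → [6, 6, 5]
vec[-2] = 9 → [6, 9, 5]
append vec[2]+vec[0] = 5+6 = 11 → [6, 9, 5, 11]
pop(3) removes 11 → [6, 9, 5]
reverse → [5, 9, 6]
vec[0] = vec[0]*vec[2] = 5*6 = 30 → [30, 9, 6]
sum = 45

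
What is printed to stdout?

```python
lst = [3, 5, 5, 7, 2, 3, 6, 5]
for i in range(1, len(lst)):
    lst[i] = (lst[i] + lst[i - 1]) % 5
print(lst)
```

[3, 3, 3, 0, 2, 0, 1, 1]

i=1: lst[1] = (5+3)%5 = 3 → [3, 3, 5, 7, 2, 3, 6, 5]
i=2: lst[2] = (5+3)%5 = 3 → [3, 3, 3, 7, 2, 3, 6, 5]
i=3: lst[3] = (7+3)%5 = 0 → [3, 3, 3, 0, 2, 3, 6, 5]
i=4: lst[4] = (2+0)%5 = 2 → [3, 3, 3, 0, 2, 3, 6, 5]
i=5: lst[5] = (3+2)%5 = 0 → [3, 3, 3, 0, 2, 0, 6, 5]
i=6: lst[6] = (6+0)%5 = 1 → [3, 3, 3, 0, 2, 0, 1, 5]
i=7: lst[7] = (5+1)%5 = 1 → [3, 3, 3, 0, 2, 0, 1, 1]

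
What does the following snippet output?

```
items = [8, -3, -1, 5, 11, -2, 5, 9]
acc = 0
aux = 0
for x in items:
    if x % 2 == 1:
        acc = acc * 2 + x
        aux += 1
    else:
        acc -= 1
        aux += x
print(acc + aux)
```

x=8: not odd, acc = 0-1 = -1; aux=8
x=-3: odd, acc = (-1)*2+(-3) = -5; aux=9
x=-1: odd, acc = (-5)*2+(-1) = -11; aux=10
x=5: odd, acc = (-11)*2+5 = -17; aux=11
x=11: odd, acc = (-17)*2+11 = -23; aux=12
x=-2: not odd, acc = (-23)-1 = -24; aux=10
x=5: odd, acc = (-24)*2+5 = -43; aux=11
x=9: odd, acc = (-43)*2+9 = -77; aux=12
acc+aux = (-77)+12 = -65

-65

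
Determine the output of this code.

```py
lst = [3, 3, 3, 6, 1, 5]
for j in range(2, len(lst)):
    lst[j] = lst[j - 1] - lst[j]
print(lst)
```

j=2: lst[2] = 3-3 = 0 → [3, 3, 0, 6, 1, 5]
j=3: lst[3] = 0-6 = -6 → [3, 3, 0, -6, 1, 5]
j=4: lst[4] = (-6)-1 = -7 → [3, 3, 0, -6, -7, 5]
j=5: lst[5] = (-7)-5 = -12 → [3, 3, 0, -6, -7, -12]

[3, 3, 0, -6, -7, -12]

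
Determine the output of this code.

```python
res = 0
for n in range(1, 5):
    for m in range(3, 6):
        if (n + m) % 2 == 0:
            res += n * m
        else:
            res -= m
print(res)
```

n=1,m=3: even sum, res = 0+3 = 3
n=1,m=4: odd sum, res = 3-4 = -1
n=1,m=5: even sum, res = (-1)+5 = 4
n=2,m=3: odd sum, res = 4-3 = 1
n=2,m=4: even sum, res = 1+8 = 9
n=2,m=5: odd sum, res = 9-5 = 4
n=3,m=3: even sum, res = 4+9 = 13
n=3,m=4: odd sum, res = 13-4 = 9
n=3,m=5: even sum, res = 9+15 = 24
n=4,m=3: odd sum, res = 24-3 = 21
n=4,m=4: even sum, res = 21+16 = 37
n=4,m=5: odd sum, res = 37-5 = 32

32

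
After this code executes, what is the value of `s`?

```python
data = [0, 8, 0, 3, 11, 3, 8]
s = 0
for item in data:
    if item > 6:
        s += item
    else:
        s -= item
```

item=0: not >6, s = 0-0 = 0
item=8: >6, s = 0+8 = 8
item=0: not >6, s = 8-0 = 8
item=3: not >6, s = 8-3 = 5
item=11: >6, s = 5+11 = 16
item=3: not >6, s = 16-3 = 13
item=8: >6, s = 13+8 = 21

21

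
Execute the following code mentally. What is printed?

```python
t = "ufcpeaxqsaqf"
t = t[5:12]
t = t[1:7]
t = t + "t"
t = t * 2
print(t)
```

xqsaqftxqsaqft

slice [5:12] → 'axqsaqf'
slice [1:7] → 'xqsaqf'
+ 't' → 'xqsaqft'
repeat ×2 → 'xqsaqftxqsaqft'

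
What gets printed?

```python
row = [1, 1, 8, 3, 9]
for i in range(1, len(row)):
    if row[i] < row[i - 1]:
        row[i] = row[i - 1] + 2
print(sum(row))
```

i=1: 1>=1, unchanged → [1, 1, 8, 3, 9]
i=2: 8>=1, unchanged → [1, 1, 8, 3, 9]
i=3: 3<8, row[3] = 8+2 = 10 → [1, 1, 8, 10, 9]
i=4: 9<10, row[4] = 10+2 = 12 → [1, 1, 8, 10, 12]
sum = 32

32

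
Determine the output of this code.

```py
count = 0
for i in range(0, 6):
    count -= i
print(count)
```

i=0: count = 0-0 = 0
i=1: count = 0-1 = -1
i=2: count = (-1)-2 = -3
i=3: count = (-3)-3 = -6
i=4: count = (-6)-4 = -10
i=5: count = (-10)-5 = -15

-15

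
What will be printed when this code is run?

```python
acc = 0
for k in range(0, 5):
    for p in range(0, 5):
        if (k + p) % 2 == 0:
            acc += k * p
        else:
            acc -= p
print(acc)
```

k=0,p=0: even sum, acc = 0+0 = 0
k=0,p=1: odd sum, acc = 0-1 = -1
k=0,p=2: even sum, acc = (-1)+0 = -1
k=0,p=3: odd sum, acc = (-1)-3 = -4
k=0,p=4: even sum, acc = (-4)+0 = -4
k=1,p=0: odd sum, acc = (-4)-0 = -4
k=1,p=1: even sum, acc = (-4)+1 = -3
k=1,p=2: odd sum, acc = (-3)-2 = -5
k=1,p=3: even sum, acc = (-5)+3 = -2
k=1,p=4: odd sum, acc = (-2)-4 = -6
k=2,p=0: even sum, acc = (-6)+0 = -6
k=2,p=1: odd sum, acc = (-6)-1 = -7
k=2,p=2: even sum, acc = (-7)+4 = -3
k=2,p=3: odd sum, acc = (-3)-3 = -6
k=2,p=4: even sum, acc = (-6)+8 = 2
k=3,p=0: odd sum, acc = 2-0 = 2
k=3,p=1: even sum, acc = 2+3 = 5
k=3,p=2: odd sum, acc = 5-2 = 3
k=3,p=3: even sum, acc = 3+9 = 12
k=3,p=4: odd sum, acc = 12-4 = 8
k=4,p=0: even sum, acc = 8+0 = 8
k=4,p=1: odd sum, acc = 8-1 = 7
k=4,p=2: even sum, acc = 7+8 = 15
k=4,p=3: odd sum, acc = 15-3 = 12
k=4,p=4: even sum, acc = 12+16 = 28

28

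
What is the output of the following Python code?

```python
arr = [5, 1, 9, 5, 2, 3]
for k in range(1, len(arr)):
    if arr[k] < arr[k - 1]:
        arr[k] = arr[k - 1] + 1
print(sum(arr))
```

k=1: 1<5, arr[1] = 5+1 = 6 → [5, 6, 9, 5, 2, 3]
k=2: 9>=6, unchanged → [5, 6, 9, 5, 2, 3]
k=3: 5<9, arr[3] = 9+1 = 10 → [5, 6, 9, 10, 2, 3]
k=4: 2<10, arr[4] = 10+1 = 11 → [5, 6, 9, 10, 11, 3]
k=5: 3<11, arr[5] = 11+1 = 12 → [5, 6, 9, 10, 11, 12]
sum = 53

53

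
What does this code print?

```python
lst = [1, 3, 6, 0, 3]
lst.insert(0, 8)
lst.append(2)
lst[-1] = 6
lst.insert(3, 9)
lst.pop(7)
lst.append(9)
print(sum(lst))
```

insert 8 at 0 → [8, 1, 3, 6, 0, 3]
append 2 → [8, 1, 3, 6, 0, 3, 2]
lst[-1] = 6 → [8, 1, 3, 6, 0, 3, 6]
insert 9 at 3 → [8, 1, 3, 9, 6, 0, 3, 6]
pop(7) removes 6 → [8, 1, 3, 9, 6, 0, 3]
append 9 → [8, 1, 3, 9, 6, 0, 3, 9]
sum = 39

39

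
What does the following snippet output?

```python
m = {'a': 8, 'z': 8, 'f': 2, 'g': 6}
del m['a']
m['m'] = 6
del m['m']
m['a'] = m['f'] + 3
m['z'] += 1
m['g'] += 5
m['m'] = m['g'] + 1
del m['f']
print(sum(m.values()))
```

del 'a' → {'z': 8, 'f': 2, 'g': 6}
m['m'] = 6 → {'z': 8, 'f': 2, 'g': 6, 'm': 6}
del 'm' → {'z': 8, 'f': 2, 'g': 6}
m['a'] = m['f']+3 = 5 → {'z': 8, 'f': 2, 'g': 6, 'a': 5}
m['z'] = 8+1 = 9 → {'z': 9, 'f': 2, 'g': 6, 'a': 5}
m['g'] = 6+5 = 11 → {'z': 9, 'f': 2, 'g': 11, 'a': 5}
m['m'] = m['g']+1 = 12 → {'z': 9, 'f': 2, 'g': 11, 'a': 5, 'm': 12}
del 'f' → {'z': 9, 'g': 11, 'a': 5, 'm': 12}
sum of values = 37

37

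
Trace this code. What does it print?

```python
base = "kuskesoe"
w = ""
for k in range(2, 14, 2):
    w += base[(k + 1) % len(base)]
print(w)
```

k=2: add base[3]='k' → 'k'
k=4: add base[5]='s' → 'ks'
k=6: add base[7]='e' → 'kse'
k=8: add base[1]='u' → 'kseu'
k=10: add base[3]='k' → 'kseuk'
k=12: add base[5]='s' → 'kseuks'

kseuks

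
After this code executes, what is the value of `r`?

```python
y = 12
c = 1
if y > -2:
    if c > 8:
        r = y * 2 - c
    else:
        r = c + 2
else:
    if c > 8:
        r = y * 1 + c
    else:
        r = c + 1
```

3

y=12, c=1
y > -2 is True; c > 8 is False
→ r = c + 2 = 3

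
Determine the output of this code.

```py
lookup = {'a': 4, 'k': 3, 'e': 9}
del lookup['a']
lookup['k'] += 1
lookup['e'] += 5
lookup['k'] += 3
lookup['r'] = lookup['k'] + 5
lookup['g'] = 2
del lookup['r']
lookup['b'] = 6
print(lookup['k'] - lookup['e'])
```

-7

del 'a' → {'k': 3, 'e': 9}
lookup['k'] = 3+1 = 4 → {'k': 4, 'e': 9}
lookup['e'] = 9+5 = 14 → {'k': 4, 'e': 14}
lookup['k'] = 4+3 = 7 → {'k': 7, 'e': 14}
lookup['r'] = lookup['k']+5 = 12 → {'k': 7, 'e': 14, 'r': 12}
lookup['g'] = 2 → {'k': 7, 'e': 14, 'r': 12, 'g': 2}
del 'r' → {'k': 7, 'e': 14, 'g': 2}
lookup['b'] = 6 → {'k': 7, 'e': 14, 'g': 2, 'b': 6}
lookup['k']-lookup['e'] = 7-14 = -7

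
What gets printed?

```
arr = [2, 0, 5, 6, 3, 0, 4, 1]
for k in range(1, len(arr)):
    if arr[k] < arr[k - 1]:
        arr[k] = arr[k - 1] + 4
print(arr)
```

k=1: 0<2, arr[1] = 2+4 = 6 → [2, 6, 5, 6, 3, 0, 4, 1]
k=2: 5<6, arr[2] = 6+4 = 10 → [2, 6, 10, 6, 3, 0, 4, 1]
k=3: 6<10, arr[3] = 10+4 = 14 → [2, 6, 10, 14, 3, 0, 4, 1]
k=4: 3<14, arr[4] = 14+4 = 18 → [2, 6, 10, 14, 18, 0, 4, 1]
k=5: 0<18, arr[5] = 18+4 = 22 → [2, 6, 10, 14, 18, 22, 4, 1]
k=6: 4<22, arr[6] = 22+4 = 26 → [2, 6, 10, 14, 18, 22, 26, 1]
k=7: 1<26, arr[7] = 26+4 = 30 → [2, 6, 10, 14, 18, 22, 26, 30]

[2, 6, 10, 14, 18, 22, 26, 30]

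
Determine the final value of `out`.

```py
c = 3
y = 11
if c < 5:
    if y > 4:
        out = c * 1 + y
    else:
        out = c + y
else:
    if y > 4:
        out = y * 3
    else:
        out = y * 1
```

c=3, y=11
c < 5 is True; y > 4 is True
→ out = c * 1 + y = 14

14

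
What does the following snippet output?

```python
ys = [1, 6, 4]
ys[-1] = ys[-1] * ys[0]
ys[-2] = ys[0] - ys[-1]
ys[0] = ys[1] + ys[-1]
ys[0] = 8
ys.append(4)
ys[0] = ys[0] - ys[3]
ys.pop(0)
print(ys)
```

ys[-1] = ys[-1]*ys[0] = 4*1 = 4 → [1, 6, 4]
ys[-2] = ys[0]-ys[-1] = 1-4 = -3 → [1, -3, 4]
ys[0] = ys[1]+ys[-1] = (-3)+4 = 1 → [1, -3, 4]
ys[0] = 8 → [8, -3, 4]
append 4 → [8, -3, 4, 4]
ys[0] = ys[0]-ys[3] = 8-4 = 4 → [4, -3, 4, 4]
pop(0) removes 4 → [-3, 4, 4]

[-3, 4, 4]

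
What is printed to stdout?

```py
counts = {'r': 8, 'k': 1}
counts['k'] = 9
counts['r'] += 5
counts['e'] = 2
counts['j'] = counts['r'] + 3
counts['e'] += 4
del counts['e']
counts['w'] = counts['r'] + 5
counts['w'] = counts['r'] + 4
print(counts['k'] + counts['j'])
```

counts['k'] = 9 → {'r': 8, 'k': 9}
counts['r'] = 8+5 = 13 → {'r': 13, 'k': 9}
counts['e'] = 2 → {'r': 13, 'k': 9, 'e': 2}
counts['j'] = counts['r']+3 = 16 → {'r': 13, 'k': 9, 'e': 2, 'j': 16}
counts['e'] = 2+4 = 6 → {'r': 13, 'k': 9, 'e': 6, 'j': 16}
del 'e' → {'r': 13, 'k': 9, 'j': 16}
counts['w'] = counts['r']+5 = 18 → {'r': 13, 'k': 9, 'j': 16, 'w': 18}
counts['w'] = counts['r']+4 = 17 → {'r': 13, 'k': 9, 'j': 16, 'w': 17}
counts['k']+counts['j'] = 9+16 = 25

25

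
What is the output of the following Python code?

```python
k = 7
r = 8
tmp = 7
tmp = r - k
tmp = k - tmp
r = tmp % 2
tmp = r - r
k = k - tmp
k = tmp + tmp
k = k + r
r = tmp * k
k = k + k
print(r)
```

0

tmp = 8-7 = 1
tmp = 7-1 = 6
r = 6%2 = 0
tmp = 0-0 = 0
k = 7-0 = 7
k = 0+0 = 0
k = 0+0 = 0
r = 0*0 = 0
k = 0+0 = 0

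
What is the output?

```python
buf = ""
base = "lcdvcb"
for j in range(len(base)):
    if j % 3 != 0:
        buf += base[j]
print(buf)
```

cdcb

j=0: skip
j=1: add 'c' → 'c'
j=2: add 'd' → 'cd'
j=3: skip
j=4: add 'c' → 'cdc'
j=5: add 'b' → 'cdcb'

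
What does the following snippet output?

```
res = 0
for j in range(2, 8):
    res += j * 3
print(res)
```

81

j=2: res = 0+2*3 = 6
j=3: res = 6+3*3 = 15
j=4: res = 15+4*3 = 27
j=5: res = 27+5*3 = 42
j=6: res = 42+6*3 = 60
j=7: res = 60+7*3 = 81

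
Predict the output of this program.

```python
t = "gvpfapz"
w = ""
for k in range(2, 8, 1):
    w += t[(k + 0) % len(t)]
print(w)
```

pfapzg

k=2: add t[2]='p' → 'p'
k=3: add t[3]='f' → 'pf'
k=4: add t[4]='a' → 'pfa'
k=5: add t[5]='p' → 'pfap'
k=6: add t[6]='z' → 'pfapz'
k=7: add t[0]='g' → 'pfapzg'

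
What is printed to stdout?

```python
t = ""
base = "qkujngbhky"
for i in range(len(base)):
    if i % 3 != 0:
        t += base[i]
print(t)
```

i=0: skip
i=1: add 'k' → 'k'
i=2: add 'u' → 'ku'
i=3: skip
i=4: add 'n' → 'kun'
i=5: add 'g' → 'kung'
i=6: skip
i=7: add 'h' → 'kungh'
i=8: add 'k' → 'kunghk'
i=9: skip

kunghk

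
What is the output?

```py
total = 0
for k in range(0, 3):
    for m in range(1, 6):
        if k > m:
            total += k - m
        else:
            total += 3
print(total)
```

k=0,m=1: not 0>1, total = 0+3 = 3
k=0,m=2: not 0>2, total = 3+3 = 6
k=0,m=3: not 0>3, total = 6+3 = 9
k=0,m=4: not 0>4, total = 9+3 = 12
k=0,m=5: not 0>5, total = 12+3 = 15
k=1,m=1: not 1>1, total = 15+3 = 18
k=1,m=2: not 1>2, total = 18+3 = 21
k=1,m=3: not 1>3, total = 21+3 = 24
k=1,m=4: not 1>4, total = 24+3 = 27
k=1,m=5: not 1>5, total = 27+3 = 30
k=2,m=1: 2>1, total = 30+1 = 31
k=2,m=2: not 2>2, total = 31+3 = 34
k=2,m=3: not 2>3, total = 34+3 = 37
k=2,m=4: not 2>4, total = 37+3 = 40
k=2,m=5: not 2>5, total = 40+3 = 43

43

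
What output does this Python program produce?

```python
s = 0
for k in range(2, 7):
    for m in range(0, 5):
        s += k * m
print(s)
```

200

k=2,m=0: s = 0+0 = 0
k=2,m=1: s = 0+2 = 2
k=2,m=2: s = 2+4 = 6
k=2,m=3: s = 6+6 = 12
k=2,m=4: s = 12+8 = 20
k=3,m=0: s = 20+0 = 20
k=3,m=1: s = 20+3 = 23
k=3,m=2: s = 23+6 = 29
k=3,m=3: s = 29+9 = 38
k=3,m=4: s = 38+12 = 50
k=4,m=0: s = 50+0 = 50
k=4,m=1: s = 50+4 = 54
k=4,m=2: s = 54+8 = 62
k=4,m=3: s = 62+12 = 74
k=4,m=4: s = 74+16 = 90
k=5,m=0: s = 90+0 = 90
k=5,m=1: s = 90+5 = 95
k=5,m=2: s = 95+10 = 105
k=5,m=3: s = 105+15 = 120
k=5,m=4: s = 120+20 = 140
k=6,m=0: s = 140+0 = 140
k=6,m=1: s = 140+6 = 146
k=6,m=2: s = 146+12 = 158
k=6,m=3: s = 158+18 = 176
k=6,m=4: s = 176+24 = 200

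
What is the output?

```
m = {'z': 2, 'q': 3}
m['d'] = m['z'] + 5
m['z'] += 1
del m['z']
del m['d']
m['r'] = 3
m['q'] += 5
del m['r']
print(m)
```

{'q': 8}

m['d'] = m['z']+5 = 7 → {'z': 2, 'q': 3, 'd': 7}
m['z'] = 2+1 = 3 → {'z': 3, 'q': 3, 'd': 7}
del 'z' → {'q': 3, 'd': 7}
del 'd' → {'q': 3}
m['r'] = 3 → {'q': 3, 'r': 3}
m['q'] = 3+5 = 8 → {'q': 8, 'r': 3}
del 'r' → {'q': 8}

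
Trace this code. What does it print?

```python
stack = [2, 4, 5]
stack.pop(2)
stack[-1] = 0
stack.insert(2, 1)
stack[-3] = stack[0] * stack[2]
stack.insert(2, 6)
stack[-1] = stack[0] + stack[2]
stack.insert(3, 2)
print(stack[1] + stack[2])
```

6

pop(2) removes 5 → [2, 4]
stack[-1] = 0 → [2, 0]
insert 1 at 2 → [2, 0, 1]
stack[-3] = stack[0]*stack[2] = 2*1 = 2 → [2, 0, 1]
insert 6 at 2 → [2, 0, 6, 1]
stack[-1] = stack[0]+stack[2] = 2+6 = 8 → [2, 0, 6, 8]
insert 2 at 3 → [2, 0, 6, 2, 8]
stack[1]+stack[2] = 0+6 = 6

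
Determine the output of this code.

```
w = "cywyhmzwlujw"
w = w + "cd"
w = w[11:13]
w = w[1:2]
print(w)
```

c

+ 'cd' → 'cywyhmzwlujwcd'
slice [11:13] → 'wc'
slice [1:2] → 'c'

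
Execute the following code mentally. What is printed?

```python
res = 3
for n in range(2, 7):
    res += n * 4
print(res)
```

n=2: res = 3+2*4 = 11
n=3: res = 11+3*4 = 23
n=4: res = 23+4*4 = 39
n=5: res = 39+5*4 = 59
n=6: res = 59+6*4 = 83

83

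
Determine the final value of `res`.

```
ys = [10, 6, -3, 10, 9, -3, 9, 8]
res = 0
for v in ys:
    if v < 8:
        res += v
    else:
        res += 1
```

v=10: not <8, res = 0+1 = 1
v=6: <8, res = 1+6 = 7
v=-3: <8, res = 7+(-3) = 4
v=10: not <8, res = 4+1 = 5
v=9: not <8, res = 5+1 = 6
v=-3: <8, res = 6+(-3) = 3
v=9: not <8, res = 3+1 = 4
v=8: not <8, res = 4+1 = 5

5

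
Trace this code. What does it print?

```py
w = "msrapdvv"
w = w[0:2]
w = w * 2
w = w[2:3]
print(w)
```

m

slice [0:2] → 'ms'
repeat ×2 → 'msms'
slice [2:3] → 'm'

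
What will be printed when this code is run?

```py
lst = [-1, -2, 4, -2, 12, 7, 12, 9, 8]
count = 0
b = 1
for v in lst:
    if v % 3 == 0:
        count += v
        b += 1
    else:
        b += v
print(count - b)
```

v=-1: not %3==0; b=0
v=-2: not %3==0; b=-2
v=4: not %3==0; b=2
v=-2: not %3==0; b=0
v=12: %3==0, count = 0+12 = 12; b=1
v=7: not %3==0; b=8
v=12: %3==0, count = 12+12 = 24; b=9
v=9: %3==0, count = 24+9 = 33; b=10
v=8: not %3==0; b=18
count-b = 33-18 = 15

15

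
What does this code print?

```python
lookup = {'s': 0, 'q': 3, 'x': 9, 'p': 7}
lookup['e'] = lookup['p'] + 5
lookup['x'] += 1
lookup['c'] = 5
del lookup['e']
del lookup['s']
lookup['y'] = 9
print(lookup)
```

lookup['e'] = lookup['p']+5 = 12 → {'s': 0, 'q': 3, 'x': 9, 'p': 7, 'e': 12}
lookup['x'] = 9+1 = 10 → {'s': 0, 'q': 3, 'x': 10, 'p': 7, 'e': 12}
lookup['c'] = 5 → {'s': 0, 'q': 3, 'x': 10, 'p': 7, 'e': 12, 'c': 5}
del 'e' → {'s': 0, 'q': 3, 'x': 10, 'p': 7, 'c': 5}
del 's' → {'q': 3, 'x': 10, 'p': 7, 'c': 5}
lookup['y'] = 9 → {'q': 3, 'x': 10, 'p': 7, 'c': 5, 'y': 9}

{'q': 3, 'x': 10, 'p': 7, 'c': 5, 'y': 9}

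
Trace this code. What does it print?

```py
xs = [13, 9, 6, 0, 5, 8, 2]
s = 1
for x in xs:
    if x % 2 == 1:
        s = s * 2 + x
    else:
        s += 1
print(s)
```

x=13: odd, s = 1*2+13 = 15
x=9: odd, s = 15*2+9 = 39
x=6: not odd, s = 39+1 = 40
x=0: not odd, s = 40+1 = 41
x=5: odd, s = 41*2+5 = 87
x=8: not odd, s = 87+1 = 88
x=2: not odd, s = 88+1 = 89

89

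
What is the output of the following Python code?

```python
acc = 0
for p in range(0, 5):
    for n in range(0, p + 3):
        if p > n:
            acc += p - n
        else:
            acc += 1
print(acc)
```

p=0,n=0: not 0>0, acc = 0+1 = 1
p=0,n=1: not 0>1, acc = 1+1 = 2
p=0,n=2: not 0>2, acc = 2+1 = 3
p=1,n=0: 1>0, acc = 3+1 = 4
p=1,n=1: not 1>1, acc = 4+1 = 5
p=1,n=2: not 1>2, acc = 5+1 = 6
p=1,n=3: not 1>3, acc = 6+1 = 7
p=2,n=0: 2>0, acc = 7+2 = 9
p=2,n=1: 2>1, acc = 9+1 = 10
p=2,n=2: not 2>2, acc = 10+1 = 11
p=2,n=3: not 2>3, acc = 11+1 = 12
p=2,n=4: not 2>4, acc = 12+1 = 13
p=3,n=0: 3>0, acc = 13+3 = 16
p=3,n=1: 3>1, acc = 16+2 = 18
p=3,n=2: 3>2, acc = 18+1 = 19
p=3,n=3: not 3>3, acc = 19+1 = 20
p=3,n=4: not 3>4, acc = 20+1 = 21
p=3,n=5: not 3>5, acc = 21+1 = 22
p=4,n=0: 4>0, acc = 22+4 = 26
p=4,n=1: 4>1, acc = 26+3 = 29
p=4,n=2: 4>2, acc = 29+2 = 31
p=4,n=3: 4>3, acc = 31+1 = 32
p=4,n=4: not 4>4, acc = 32+1 = 33
p=4,n=5: not 4>5, acc = 33+1 = 34
p=4,n=6: not 4>6, acc = 34+1 = 35

35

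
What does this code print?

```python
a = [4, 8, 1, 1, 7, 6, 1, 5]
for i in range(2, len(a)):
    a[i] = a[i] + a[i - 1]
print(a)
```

i=2: a[2] = 1+8 = 9 → [4, 8, 9, 1, 7, 6, 1, 5]
i=3: a[3] = 1+9 = 10 → [4, 8, 9, 10, 7, 6, 1, 5]
i=4: a[4] = 7+10 = 17 → [4, 8, 9, 10, 17, 6, 1, 5]
i=5: a[5] = 6+17 = 23 → [4, 8, 9, 10, 17, 23, 1, 5]
i=6: a[6] = 1+23 = 24 → [4, 8, 9, 10, 17, 23, 24, 5]
i=7: a[7] = 5+24 = 29 → [4, 8, 9, 10, 17, 23, 24, 29]

[4, 8, 9, 10, 17, 23, 24, 29]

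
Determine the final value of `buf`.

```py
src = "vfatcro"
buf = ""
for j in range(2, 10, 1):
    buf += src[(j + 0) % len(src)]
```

'atcrovfa'

j=2: add src[2]='a' → 'a'
j=3: add src[3]='t' → 'at'
j=4: add src[4]='c' → 'atc'
j=5: add src[5]='r' → 'atcr'
j=6: add src[6]='o' → 'atcro'
j=7: add src[0]='v' → 'atcrov'
j=8: add src[1]='f' → 'atcrovf'
j=9: add src[2]='a' → 'atcrovfa'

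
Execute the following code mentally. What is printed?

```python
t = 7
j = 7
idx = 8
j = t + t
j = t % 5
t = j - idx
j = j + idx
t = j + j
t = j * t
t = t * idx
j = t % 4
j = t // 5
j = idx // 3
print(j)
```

2

j = 7+7 = 14
j = 7%5 = 2
t = 2-8 = -6
j = 2+8 = 10
t = 10+10 = 20
t = 10*20 = 200
t = 200*8 = 1600
j = 1600%4 = 0
j = 1600//5 = 320
j = 8//3 = 2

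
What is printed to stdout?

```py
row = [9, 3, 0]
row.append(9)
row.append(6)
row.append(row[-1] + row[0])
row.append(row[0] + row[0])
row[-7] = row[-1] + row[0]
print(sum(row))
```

append 9 → [9, 3, 0, 9]
append 6 → [9, 3, 0, 9, 6]
append row[-1]+row[0] = 6+9 = 15 → [9, 3, 0, 9, 6, 15]
append row[0]+row[0] = 9+9 = 18 → [9, 3, 0, 9, 6, 15, 18]
row[-7] = row[-1]+row[0] = 18+9 = 27 → [27, 3, 0, 9, 6, 15, 18]
sum = 78

78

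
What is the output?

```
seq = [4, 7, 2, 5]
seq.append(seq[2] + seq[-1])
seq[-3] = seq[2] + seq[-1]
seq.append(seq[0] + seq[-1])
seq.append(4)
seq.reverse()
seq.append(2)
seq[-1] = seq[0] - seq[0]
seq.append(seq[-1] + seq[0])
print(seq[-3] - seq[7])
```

4

append seq[2]+seq[-1] = 2+5 = 7 → [4, 7, 2, 5, 7]
seq[-3] = seq[2]+seq[-1] = 2+7 = 9 → [4, 7, 9, 5, 7]
append seq[0]+seq[-1] = 4+7 = 11 → [4, 7, 9, 5, 7, 11]
append 4 → [4, 7, 9, 5, 7, 11, 4]
reverse → [4, 11, 7, 5, 9, 7, 4]
append 2 → [4, 11, 7, 5, 9, 7, 4, 2]
seq[-1] = seq[0]-seq[0] = 4-4 = 0 → [4, 11, 7, 5, 9, 7, 4, 0]
append seq[-1]+seq[0] = 0+4 = 4 → [4, 11, 7, 5, 9, 7, 4, 0, 4]
seq[-3]-seq[7] = 4-0 = 4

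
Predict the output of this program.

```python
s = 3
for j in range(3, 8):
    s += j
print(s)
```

j=3: s = 3+3 = 6
j=4: s = 6+4 = 10
j=5: s = 10+5 = 15
j=6: s = 15+6 = 21
j=7: s = 21+7 = 28

28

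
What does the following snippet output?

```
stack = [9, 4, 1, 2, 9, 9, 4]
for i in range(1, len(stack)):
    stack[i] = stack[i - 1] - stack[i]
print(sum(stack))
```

i=1: stack[1] = 9-4 = 5 → [9, 5, 1, 2, 9, 9, 4]
i=2: stack[2] = 5-1 = 4 → [9, 5, 4, 2, 9, 9, 4]
i=3: stack[3] = 4-2 = 2 → [9, 5, 4, 2, 9, 9, 4]
i=4: stack[4] = 2-9 = -7 → [9, 5, 4, 2, -7, 9, 4]
i=5: stack[5] = (-7)-9 = -16 → [9, 5, 4, 2, -7, -16, 4]
i=6: stack[6] = (-16)-4 = -20 → [9, 5, 4, 2, -7, -16, -20]
sum = -23

-23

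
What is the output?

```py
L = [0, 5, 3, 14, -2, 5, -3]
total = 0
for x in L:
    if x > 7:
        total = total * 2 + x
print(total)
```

14

x=0: not >7
x=5: not >7
x=3: not >7
x=14: >7, total = 0*2+14 = 14
x=-2: not >7
x=5: not >7
x=-3: not >7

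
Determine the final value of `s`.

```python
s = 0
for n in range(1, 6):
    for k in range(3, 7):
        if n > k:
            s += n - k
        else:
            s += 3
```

n=1,k=3: not 1>3, s = 0+3 = 3
n=1,k=4: not 1>4, s = 3+3 = 6
n=1,k=5: not 1>5, s = 6+3 = 9
n=1,k=6: not 1>6, s = 9+3 = 12
n=2,k=3: not 2>3, s = 12+3 = 15
n=2,k=4: not 2>4, s = 15+3 = 18
n=2,k=5: not 2>5, s = 18+3 = 21
n=2,k=6: not 2>6, s = 21+3 = 24
n=3,k=3: not 3>3, s = 24+3 = 27
n=3,k=4: not 3>4, s = 27+3 = 30
n=3,k=5: not 3>5, s = 30+3 = 33
n=3,k=6: not 3>6, s = 33+3 = 36
n=4,k=3: 4>3, s = 36+1 = 37
n=4,k=4: not 4>4, s = 37+3 = 40
n=4,k=5: not 4>5, s = 40+3 = 43
n=4,k=6: not 4>6, s = 43+3 = 46
n=5,k=3: 5>3, s = 46+2 = 48
n=5,k=4: 5>4, s = 48+1 = 49
n=5,k=5: not 5>5, s = 49+3 = 52
n=5,k=6: not 5>6, s = 52+3 = 55

55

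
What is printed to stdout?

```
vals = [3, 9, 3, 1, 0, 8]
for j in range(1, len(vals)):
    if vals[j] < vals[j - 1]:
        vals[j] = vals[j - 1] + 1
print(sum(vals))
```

58

j=1: 9>=3, unchanged → [3, 9, 3, 1, 0, 8]
j=2: 3<9, vals[2] = 9+1 = 10 → [3, 9, 10, 1, 0, 8]
j=3: 1<10, vals[3] = 10+1 = 11 → [3, 9, 10, 11, 0, 8]
j=4: 0<11, vals[4] = 11+1 = 12 → [3, 9, 10, 11, 12, 8]
j=5: 8<12, vals[5] = 12+1 = 13 → [3, 9, 10, 11, 12, 13]
sum = 58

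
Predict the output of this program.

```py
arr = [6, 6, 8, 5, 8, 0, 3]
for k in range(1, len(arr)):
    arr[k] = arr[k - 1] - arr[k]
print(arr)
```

k=1: arr[1] = 6-6 = 0 → [6, 0, 8, 5, 8, 0, 3]
k=2: arr[2] = 0-8 = -8 → [6, 0, -8, 5, 8, 0, 3]
k=3: arr[3] = (-8)-5 = -13 → [6, 0, -8, -13, 8, 0, 3]
k=4: arr[4] = (-13)-8 = -21 → [6, 0, -8, -13, -21, 0, 3]
k=5: arr[5] = (-21)-0 = -21 → [6, 0, -8, -13, -21, -21, 3]
k=6: arr[6] = (-21)-3 = -24 → [6, 0, -8, -13, -21, -21, -24]

[6, 0, -8, -13, -21, -21, -24]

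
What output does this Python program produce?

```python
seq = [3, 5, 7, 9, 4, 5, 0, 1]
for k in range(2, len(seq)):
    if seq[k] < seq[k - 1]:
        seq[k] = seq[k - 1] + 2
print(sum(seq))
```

k=2: 7>=5, unchanged → [3, 5, 7, 9, 4, 5, 0, 1]
k=3: 9>=7, unchanged → [3, 5, 7, 9, 4, 5, 0, 1]
k=4: 4<9, seq[4] = 9+2 = 11 → [3, 5, 7, 9, 11, 5, 0, 1]
k=5: 5<11, seq[5] = 11+2 = 13 → [3, 5, 7, 9, 11, 13, 0, 1]
k=6: 0<13, seq[6] = 13+2 = 15 → [3, 5, 7, 9, 11, 13, 15, 1]
k=7: 1<15, seq[7] = 15+2 = 17 → [3, 5, 7, 9, 11, 13, 15, 17]
sum = 80

80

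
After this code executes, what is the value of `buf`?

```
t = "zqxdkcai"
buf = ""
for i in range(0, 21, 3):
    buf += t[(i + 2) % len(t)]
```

i=0: add t[2]='x' → 'x'
i=3: add t[5]='c' → 'xc'
i=6: add t[0]='z' → 'xcz'
i=9: add t[3]='d' → 'xczd'
i=12: add t[6]='a' → 'xczda'
i=15: add t[1]='q' → 'xczdaq'
i=18: add t[4]='k' → 'xczdaqk'

'xczdaqk'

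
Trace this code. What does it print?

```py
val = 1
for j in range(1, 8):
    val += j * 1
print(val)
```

j=1: val = 1+1*1 = 2
j=2: val = 2+2*1 = 4
j=3: val = 4+3*1 = 7
j=4: val = 7+4*1 = 11
j=5: val = 11+5*1 = 16
j=6: val = 16+6*1 = 22
j=7: val = 22+7*1 = 29

29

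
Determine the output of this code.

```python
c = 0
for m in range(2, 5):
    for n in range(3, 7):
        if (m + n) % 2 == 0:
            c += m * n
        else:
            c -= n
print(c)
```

58

m=2,n=3: odd sum, c = 0-3 = -3
m=2,n=4: even sum, c = (-3)+8 = 5
m=2,n=5: odd sum, c = 5-5 = 0
m=2,n=6: even sum, c = 0+12 = 12
m=3,n=3: even sum, c = 12+9 = 21
m=3,n=4: odd sum, c = 21-4 = 17
m=3,n=5: even sum, c = 17+15 = 32
m=3,n=6: odd sum, c = 32-6 = 26
m=4,n=3: odd sum, c = 26-3 = 23
m=4,n=4: even sum, c = 23+16 = 39
m=4,n=5: odd sum, c = 39-5 = 34
m=4,n=6: even sum, c = 34+24 = 58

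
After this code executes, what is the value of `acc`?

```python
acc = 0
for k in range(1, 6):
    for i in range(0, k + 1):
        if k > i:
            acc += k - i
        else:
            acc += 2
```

k=1,i=0: 1>0, acc = 0+1 = 1
k=1,i=1: not 1>1, acc = 1+2 = 3
k=2,i=0: 2>0, acc = 3+2 = 5
k=2,i=1: 2>1, acc = 5+1 = 6
k=2,i=2: not 2>2, acc = 6+2 = 8
k=3,i=0: 3>0, acc = 8+3 = 11
k=3,i=1: 3>1, acc = 11+2 = 13
k=3,i=2: 3>2, acc = 13+1 = 14
k=3,i=3: not 3>3, acc = 14+2 = 16
k=4,i=0: 4>0, acc = 16+4 = 20
k=4,i=1: 4>1, acc = 20+3 = 23
k=4,i=2: 4>2, acc = 23+2 = 25
k=4,i=3: 4>3, acc = 25+1 = 26
k=4,i=4: not 4>4, acc = 26+2 = 28
k=5,i=0: 5>0, acc = 28+5 = 33
k=5,i=1: 5>1, acc = 33+4 = 37
k=5,i=2: 5>2, acc = 37+3 = 40
k=5,i=3: 5>3, acc = 40+2 = 42
k=5,i=4: 5>4, acc = 42+1 = 43
k=5,i=5: not 5>5, acc = 43+2 = 45

45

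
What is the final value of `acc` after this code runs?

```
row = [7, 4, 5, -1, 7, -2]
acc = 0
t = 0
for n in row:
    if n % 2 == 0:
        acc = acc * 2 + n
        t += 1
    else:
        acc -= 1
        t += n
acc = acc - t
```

n=7: not even, acc = 0-1 = -1; t=7
n=4: even, acc = (-1)*2+4 = 2; t=8
n=5: not even, acc = 2-1 = 1; t=13
n=-1: not even, acc = 1-1 = 0; t=12
n=7: not even, acc = 0-1 = -1; t=19
n=-2: even, acc = (-1)*2+(-2) = -4; t=20
acc-t = (-4)-20 = -24

-24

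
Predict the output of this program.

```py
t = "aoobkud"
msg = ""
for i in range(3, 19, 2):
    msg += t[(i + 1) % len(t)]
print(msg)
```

kdobuaok

i=3: add t[4]='k' → 'k'
i=5: add t[6]='d' → 'kd'
i=7: add t[1]='o' → 'kdo'
i=9: add t[3]='b' → 'kdob'
i=11: add t[5]='u' → 'kdobu'
i=13: add t[0]='a' → 'kdobua'
i=15: add t[2]='o' → 'kdobuao'
i=17: add t[4]='k' → 'kdobuaok'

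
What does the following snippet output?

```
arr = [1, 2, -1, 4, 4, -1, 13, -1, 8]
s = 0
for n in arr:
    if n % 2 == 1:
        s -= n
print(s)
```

-11

n=1: odd, s = 0-1 = -1
n=2: not odd
n=-1: odd, s = (-1)-(-1) = 0
n=4: not odd
n=4: not odd
n=-1: odd, s = 0-(-1) = 1
n=13: odd, s = 1-13 = -12
n=-1: odd, s = (-12)-(-1) = -11
n=8: not odd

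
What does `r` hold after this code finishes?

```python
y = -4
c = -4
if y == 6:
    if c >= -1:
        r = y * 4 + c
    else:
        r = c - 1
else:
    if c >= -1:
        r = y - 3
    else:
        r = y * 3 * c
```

y=-4, c=-4
y == 6 is False; c >= -1 is False
→ r = y * 3 * c = 48

48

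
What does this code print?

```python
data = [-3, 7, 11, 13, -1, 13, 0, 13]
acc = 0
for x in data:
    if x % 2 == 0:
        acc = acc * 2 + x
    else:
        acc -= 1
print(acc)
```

x=-3: not even, acc = 0-1 = -1
x=7: not even, acc = (-1)-1 = -2
x=11: not even, acc = (-2)-1 = -3
x=13: not even, acc = (-3)-1 = -4
x=-1: not even, acc = (-4)-1 = -5
x=13: not even, acc = (-5)-1 = -6
x=0: even, acc = (-6)*2+0 = -12
x=13: not even, acc = (-12)-1 = -13

-13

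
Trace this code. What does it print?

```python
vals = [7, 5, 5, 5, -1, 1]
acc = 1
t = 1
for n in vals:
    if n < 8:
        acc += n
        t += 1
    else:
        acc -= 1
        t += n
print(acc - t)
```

n=7: <8, acc = 1+7 = 8; t=2
n=5: <8, acc = 8+5 = 13; t=3
n=5: <8, acc = 13+5 = 18; t=4
n=5: <8, acc = 18+5 = 23; t=5
n=-1: <8, acc = 23+(-1) = 22; t=6
n=1: <8, acc = 22+1 = 23; t=7
acc-t = 23-7 = 16

16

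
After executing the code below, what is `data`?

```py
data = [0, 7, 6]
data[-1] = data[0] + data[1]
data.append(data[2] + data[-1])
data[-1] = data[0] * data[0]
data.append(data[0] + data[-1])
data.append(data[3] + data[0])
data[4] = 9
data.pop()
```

[0, 7, 7, 0, 9]

data[-1] = data[0]+data[1] = 0+7 = 7 → [0, 7, 7]
append data[2]+data[-1] = 7+7 = 14 → [0, 7, 7, 14]
data[-1] = data[0]*data[0] = 0*0 = 0 → [0, 7, 7, 0]
append data[0]+data[-1] = 0+0 = 0 → [0, 7, 7, 0, 0]
append data[3]+data[0] = 0+0 = 0 → [0, 7, 7, 0, 0, 0]
data[4] = 9 → [0, 7, 7, 0, 9, 0]
pop() removes 0 → [0, 7, 7, 0, 9]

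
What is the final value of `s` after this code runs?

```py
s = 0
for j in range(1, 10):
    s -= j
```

j=1: s = 0-1 = -1
j=2: s = (-1)-2 = -3
j=3: s = (-3)-3 = -6
j=4: s = (-6)-4 = -10
j=5: s = (-10)-5 = -15
j=6: s = (-15)-6 = -21
j=7: s = (-21)-7 = -28
j=8: s = (-28)-8 = -36
j=9: s = (-36)-9 = -45

-45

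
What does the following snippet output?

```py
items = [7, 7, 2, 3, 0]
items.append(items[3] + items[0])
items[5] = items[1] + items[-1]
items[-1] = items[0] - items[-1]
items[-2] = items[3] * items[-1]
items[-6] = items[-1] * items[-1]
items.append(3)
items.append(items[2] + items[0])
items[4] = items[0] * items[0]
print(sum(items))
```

append items[3]+items[0] = 3+7 = 10 → [7, 7, 2, 3, 0, 10]
items[5] = items[1]+items[-1] = 7+10 = 17 → [7, 7, 2, 3, 0, 17]
items[-1] = items[0]-items[-1] = 7-17 = -10 → [7, 7, 2, 3, 0, -10]
items[-2] = items[3]*items[-1] = 3*(-10) = -30 → [7, 7, 2, 3, -30, -10]
items[-6] = items[-1]*items[-1] = (-10)*(-10) = 100 → [100, 7, 2, 3, -30, -10]
append 3 → [100, 7, 2, 3, -30, -10, 3]
append items[2]+items[0] = 2+100 = 102 → [100, 7, 2, 3, -30, -10, 3, 102]
items[4] = items[0]*items[0] = 100*100 = 10000 → [100, 7, 2, 3, 10000, -10, 3, 102]
sum = 10207

10207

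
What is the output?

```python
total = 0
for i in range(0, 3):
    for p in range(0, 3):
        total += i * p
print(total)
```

9

i=0,p=0: total = 0+0 = 0
i=0,p=1: total = 0+0 = 0
i=0,p=2: total = 0+0 = 0
i=1,p=0: total = 0+0 = 0
i=1,p=1: total = 0+1 = 1
i=1,p=2: total = 1+2 = 3
i=2,p=0: total = 3+0 = 3
i=2,p=1: total = 3+2 = 5
i=2,p=2: total = 5+4 = 9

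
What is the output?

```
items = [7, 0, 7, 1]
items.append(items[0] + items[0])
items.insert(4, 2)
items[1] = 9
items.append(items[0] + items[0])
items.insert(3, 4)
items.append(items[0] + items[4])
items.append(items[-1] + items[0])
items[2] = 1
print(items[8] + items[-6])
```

append items[0]+items[0] = 7+7 = 14 → [7, 0, 7, 1, 14]
insert 2 at 4 → [7, 0, 7, 1, 2, 14]
items[1] = 9 → [7, 9, 7, 1, 2, 14]
append items[0]+items[0] = 7+7 = 14 → [7, 9, 7, 1, 2, 14, 14]
insert 4 at 3 → [7, 9, 7, 4, 1, 2, 14, 14]
append items[0]+items[4] = 7+1 = 8 → [7, 9, 7, 4, 1, 2, 14, 14, 8]
append items[-1]+items[0] = 8+7 = 15 → [7, 9, 7, 4, 1, 2, 14, 14, 8, 15]
items[2] = 1 → [7, 9, 1, 4, 1, 2, 14, 14, 8, 15]
items[8]+items[-6] = 8+1 = 9

9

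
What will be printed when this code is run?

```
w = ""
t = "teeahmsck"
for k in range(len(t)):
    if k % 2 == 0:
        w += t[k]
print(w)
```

tehsk

k=0: add 't' → 't'
k=1: skip
k=2: add 'e' → 'te'
k=3: skip
k=4: add 'h' → 'teh'
k=5: skip
k=6: add 's' → 'tehs'
k=7: skip
k=8: add 'k' → 'tehsk'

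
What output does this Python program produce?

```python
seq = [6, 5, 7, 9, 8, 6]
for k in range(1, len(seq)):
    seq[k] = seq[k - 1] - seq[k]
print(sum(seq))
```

-66

k=1: seq[1] = 6-5 = 1 → [6, 1, 7, 9, 8, 6]
k=2: seq[2] = 1-7 = -6 → [6, 1, -6, 9, 8, 6]
k=3: seq[3] = (-6)-9 = -15 → [6, 1, -6, -15, 8, 6]
k=4: seq[4] = (-15)-8 = -23 → [6, 1, -6, -15, -23, 6]
k=5: seq[5] = (-23)-6 = -29 → [6, 1, -6, -15, -23, -29]
sum = -66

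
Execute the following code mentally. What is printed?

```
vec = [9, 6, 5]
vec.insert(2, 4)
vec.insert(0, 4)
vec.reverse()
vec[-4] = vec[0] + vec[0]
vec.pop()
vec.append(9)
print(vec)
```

insert 4 at 2 → [9, 6, 4, 5]
insert 4 at 0 → [4, 9, 6, 4, 5]
reverse → [5, 4, 6, 9, 4]
vec[-4] = vec[0]+vec[0] = 5+5 = 10 → [5, 10, 6, 9, 4]
pop() removes 4 → [5, 10, 6, 9]
append 9 → [5, 10, 6, 9, 9]

[5, 10, 6, 9, 9]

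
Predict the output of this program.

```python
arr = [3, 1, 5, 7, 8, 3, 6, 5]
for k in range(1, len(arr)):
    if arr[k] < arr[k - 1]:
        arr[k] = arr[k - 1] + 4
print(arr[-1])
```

k=1: 1<3, arr[1] = 3+4 = 7 → [3, 7, 5, 7, 8, 3, 6, 5]
k=2: 5<7, arr[2] = 7+4 = 11 → [3, 7, 11, 7, 8, 3, 6, 5]
k=3: 7<11, arr[3] = 11+4 = 15 → [3, 7, 11, 15, 8, 3, 6, 5]
k=4: 8<15, arr[4] = 15+4 = 19 → [3, 7, 11, 15, 19, 3, 6, 5]
k=5: 3<19, arr[5] = 19+4 = 23 → [3, 7, 11, 15, 19, 23, 6, 5]
k=6: 6<23, arr[6] = 23+4 = 27 → [3, 7, 11, 15, 19, 23, 27, 5]
k=7: 5<27, arr[7] = 27+4 = 31 → [3, 7, 11, 15, 19, 23, 27, 31]

31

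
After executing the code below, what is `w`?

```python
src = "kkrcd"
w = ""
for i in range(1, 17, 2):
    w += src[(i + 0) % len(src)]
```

i=1: add src[1]='k' → 'k'
i=3: add src[3]='c' → 'kc'
i=5: add src[0]='k' → 'kck'
i=7: add src[2]='r' → 'kckr'
i=9: add src[4]='d' → 'kckrd'
i=11: add src[1]='k' → 'kckrdk'
i=13: add src[3]='c' → 'kckrdkc'
i=15: add src[0]='k' → 'kckrdkck'

'kckrdkck'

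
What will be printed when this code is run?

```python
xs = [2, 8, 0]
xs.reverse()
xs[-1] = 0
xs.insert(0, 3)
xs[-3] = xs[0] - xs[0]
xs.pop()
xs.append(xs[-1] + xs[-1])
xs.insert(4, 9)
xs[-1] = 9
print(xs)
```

[3, 0, 8, 16, 9]

reverse → [0, 8, 2]
xs[-1] = 0 → [0, 8, 0]
insert 3 at 0 → [3, 0, 8, 0]
xs[-3] = xs[0]-xs[0] = 3-3 = 0 → [3, 0, 8, 0]
pop() removes 0 → [3, 0, 8]
append xs[-1]+xs[-1] = 8+8 = 16 → [3, 0, 8, 16]
insert 9 at 4 → [3, 0, 8, 16, 9]
xs[-1] = 9 → [3, 0, 8, 16, 9]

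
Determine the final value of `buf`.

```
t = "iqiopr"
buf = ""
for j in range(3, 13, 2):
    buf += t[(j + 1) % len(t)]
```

'piipi'

j=3: add t[4]='p' → 'p'
j=5: add t[0]='i' → 'pi'
j=7: add t[2]='i' → 'pii'
j=9: add t[4]='p' → 'piip'
j=11: add t[0]='i' → 'piipi'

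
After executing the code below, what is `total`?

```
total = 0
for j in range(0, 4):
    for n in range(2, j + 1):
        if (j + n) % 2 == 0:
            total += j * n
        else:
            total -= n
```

j=2,n=2: even sum, total = 0+4 = 4
j=3,n=2: odd sum, total = 4-2 = 2
j=3,n=3: even sum, total = 2+9 = 11

11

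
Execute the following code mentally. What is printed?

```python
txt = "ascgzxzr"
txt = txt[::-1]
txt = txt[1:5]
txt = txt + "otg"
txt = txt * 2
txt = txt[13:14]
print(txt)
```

g

reverse → 'rzxzgcsa'
slice [1:5] → 'zxzg'
+ 'otg' → 'zxzgotg'
repeat ×2 → 'zxzgotgzxzgotg'
slice [13:14] → 'g'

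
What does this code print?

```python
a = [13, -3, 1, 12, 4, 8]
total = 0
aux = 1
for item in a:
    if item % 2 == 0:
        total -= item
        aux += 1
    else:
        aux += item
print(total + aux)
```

-9

item=13: not even; aux=14
item=-3: not even; aux=11
item=1: not even; aux=12
item=12: even, total = 0-12 = -12; aux=13
item=4: even, total = (-12)-4 = -16; aux=14
item=8: even, total = (-16)-8 = -24; aux=15
total+aux = (-24)+15 = -9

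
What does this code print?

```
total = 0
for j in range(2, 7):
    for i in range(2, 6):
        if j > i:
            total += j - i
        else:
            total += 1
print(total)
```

30

j=2,i=2: not 2>2, total = 0+1 = 1
j=2,i=3: not 2>3, total = 1+1 = 2
j=2,i=4: not 2>4, total = 2+1 = 3
j=2,i=5: not 2>5, total = 3+1 = 4
j=3,i=2: 3>2, total = 4+1 = 5
j=3,i=3: not 3>3, total = 5+1 = 6
j=3,i=4: not 3>4, total = 6+1 = 7
j=3,i=5: not 3>5, total = 7+1 = 8
j=4,i=2: 4>2, total = 8+2 = 10
j=4,i=3: 4>3, total = 10+1 = 11
j=4,i=4: not 4>4, total = 11+1 = 12
j=4,i=5: not 4>5, total = 12+1 = 13
j=5,i=2: 5>2, total = 13+3 = 16
j=5,i=3: 5>3, total = 16+2 = 18
j=5,i=4: 5>4, total = 18+1 = 19
j=5,i=5: not 5>5, total = 19+1 = 20
j=6,i=2: 6>2, total = 20+4 = 24
j=6,i=3: 6>3, total = 24+3 = 27
j=6,i=4: 6>4, total = 27+2 = 29
j=6,i=5: 6>5, total = 29+1 = 30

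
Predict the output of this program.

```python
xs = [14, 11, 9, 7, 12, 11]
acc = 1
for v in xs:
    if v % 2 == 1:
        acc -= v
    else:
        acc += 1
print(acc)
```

-35

v=14: not odd, acc = 1+1 = 2
v=11: odd, acc = 2-11 = -9
v=9: odd, acc = (-9)-9 = -18
v=7: odd, acc = (-18)-7 = -25
v=12: not odd, acc = (-25)+1 = -24
v=11: odd, acc = (-24)-11 = -35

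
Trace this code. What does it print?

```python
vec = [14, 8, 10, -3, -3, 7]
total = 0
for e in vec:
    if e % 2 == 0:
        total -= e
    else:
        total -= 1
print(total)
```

-35

e=14: even, total = 0-14 = -14
e=8: even, total = (-14)-8 = -22
e=10: even, total = (-22)-10 = -32
e=-3: not even, total = (-32)-1 = -33
e=-3: not even, total = (-33)-1 = -34
e=7: not even, total = (-34)-1 = -35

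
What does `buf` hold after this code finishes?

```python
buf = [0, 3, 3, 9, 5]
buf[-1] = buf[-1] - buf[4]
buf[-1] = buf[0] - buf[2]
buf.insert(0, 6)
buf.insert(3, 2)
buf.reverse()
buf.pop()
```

[-3, 9, 3, 2, 3, 0]

buf[-1] = buf[-1]-buf[4] = 5-5 = 0 → [0, 3, 3, 9, 0]
buf[-1] = buf[0]-buf[2] = 0-3 = -3 → [0, 3, 3, 9, -3]
insert 6 at 0 → [6, 0, 3, 3, 9, -3]
insert 2 at 3 → [6, 0, 3, 2, 3, 9, -3]
reverse → [-3, 9, 3, 2, 3, 0, 6]
pop() removes 6 → [-3, 9, 3, 2, 3, 0]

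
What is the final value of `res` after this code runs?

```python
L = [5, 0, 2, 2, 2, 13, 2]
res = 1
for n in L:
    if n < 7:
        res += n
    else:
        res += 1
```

n=5: <7, res = 1+5 = 6
n=0: <7, res = 6+0 = 6
n=2: <7, res = 6+2 = 8
n=2: <7, res = 8+2 = 10
n=2: <7, res = 10+2 = 12
n=13: not <7, res = 12+1 = 13
n=2: <7, res = 13+2 = 15

15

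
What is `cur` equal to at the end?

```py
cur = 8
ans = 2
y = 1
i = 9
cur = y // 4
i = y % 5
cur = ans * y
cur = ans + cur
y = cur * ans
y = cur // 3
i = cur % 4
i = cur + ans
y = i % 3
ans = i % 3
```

cur = 1//4 = 0
i = 1%5 = 1
cur = 2*1 = 2
cur = 2+2 = 4
y = 4*2 = 8
y = 4//3 = 1
i = 4%4 = 0
i = 4+2 = 6
y = 6%3 = 0
ans = 6%3 = 0

4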